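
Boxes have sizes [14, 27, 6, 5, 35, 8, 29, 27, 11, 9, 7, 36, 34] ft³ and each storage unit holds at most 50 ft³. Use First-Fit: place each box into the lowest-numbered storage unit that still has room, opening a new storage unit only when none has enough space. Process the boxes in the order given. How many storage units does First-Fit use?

14 ft³ → storage unit 1 (remaining 36 ft³)
27 ft³ → storage unit 1 (remaining 9 ft³)
6 ft³ → storage unit 1 (remaining 3 ft³)
5 ft³ → storage unit 2 (remaining 45 ft³)
35 ft³ → storage unit 2 (remaining 10 ft³)
8 ft³ → storage unit 2 (remaining 2 ft³)
29 ft³ → storage unit 3 (remaining 21 ft³)
27 ft³ → storage unit 4 (remaining 23 ft³)
11 ft³ → storage unit 3 (remaining 10 ft³)
9 ft³ → storage unit 3 (remaining 1 ft³)
7 ft³ → storage unit 4 (remaining 16 ft³)
36 ft³ → storage unit 5 (remaining 14 ft³)
34 ft³ → storage unit 6 (remaining 16 ft³)

6 storage units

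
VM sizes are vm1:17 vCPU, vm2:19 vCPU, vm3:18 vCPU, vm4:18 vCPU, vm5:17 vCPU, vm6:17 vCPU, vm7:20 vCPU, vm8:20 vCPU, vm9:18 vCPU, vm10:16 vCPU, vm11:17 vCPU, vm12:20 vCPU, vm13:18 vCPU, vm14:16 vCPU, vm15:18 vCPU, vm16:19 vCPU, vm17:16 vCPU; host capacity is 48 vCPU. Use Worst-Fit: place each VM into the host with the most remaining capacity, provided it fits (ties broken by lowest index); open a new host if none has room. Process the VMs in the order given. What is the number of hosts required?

vm1 (17 vCPU) → host 1 (remaining 31 vCPU)
vm2 (19 vCPU) → host 1 (remaining 12 vCPU)
vm3 (18 vCPU) → host 2 (remaining 30 vCPU)
vm4 (18 vCPU) → host 2 (remaining 12 vCPU)
vm5 (17 vCPU) → host 3 (remaining 31 vCPU)
vm6 (17 vCPU) → host 3 (remaining 14 vCPU)
vm7 (20 vCPU) → host 4 (remaining 28 vCPU)
vm8 (20 vCPU) → host 4 (remaining 8 vCPU)
vm9 (18 vCPU) → host 5 (remaining 30 vCPU)
vm10 (16 vCPU) → host 5 (remaining 14 vCPU)
vm11 (17 vCPU) → host 6 (remaining 31 vCPU)
vm12 (20 vCPU) → host 6 (remaining 11 vCPU)
vm13 (18 vCPU) → host 7 (remaining 30 vCPU)
vm14 (16 vCPU) → host 7 (remaining 14 vCPU)
vm15 (18 vCPU) → host 8 (remaining 30 vCPU)
vm16 (19 vCPU) → host 8 (remaining 11 vCPU)
vm17 (16 vCPU) → host 9 (remaining 32 vCPU)
Final hosts: [17,19] [18,18] [17,17] [20,20] [18,16] [17,20] [18,16] [18,19] [16].

9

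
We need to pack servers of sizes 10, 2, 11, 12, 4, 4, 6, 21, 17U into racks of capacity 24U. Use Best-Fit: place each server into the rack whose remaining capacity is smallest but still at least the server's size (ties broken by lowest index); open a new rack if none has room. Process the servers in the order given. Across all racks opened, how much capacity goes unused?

9

rack 1: place 10U, 14U left
rack 1: place 2U, 12U left
rack 1: place 11U, 1U left
rack 2: place 12U, 12U left
rack 2: place 4U, 8U left
rack 2: place 4U, 4U left
rack 3: place 6U, 18U left
rack 4: place 21U, 3U left
rack 3: place 17U, 1U left
4 racks × 24U = 96U; used 87U; unused 9U.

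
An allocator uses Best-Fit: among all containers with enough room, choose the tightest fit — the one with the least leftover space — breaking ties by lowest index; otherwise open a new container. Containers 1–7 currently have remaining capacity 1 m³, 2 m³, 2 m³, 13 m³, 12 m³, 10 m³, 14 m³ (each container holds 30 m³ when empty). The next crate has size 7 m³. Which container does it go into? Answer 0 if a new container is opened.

6

Containers with room: container 4 (13 m³), container 5 (12 m³), container 6 (10 m³), container 7 (14 m³).
Tightest fit is container 6 with 10 m³ free.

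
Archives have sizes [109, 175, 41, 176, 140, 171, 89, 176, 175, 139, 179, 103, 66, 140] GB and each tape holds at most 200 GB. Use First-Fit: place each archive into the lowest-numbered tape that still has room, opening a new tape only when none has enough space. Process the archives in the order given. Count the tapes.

12

tape 1: place 109 GB, 91 GB left
tape 2: place 175 GB, 25 GB left
tape 1: place 41 GB, 50 GB left
tape 3: place 176 GB, 24 GB left
tape 4: place 140 GB, 60 GB left
tape 5: place 171 GB, 29 GB left
tape 6: place 89 GB, 111 GB left
tape 7: place 176 GB, 24 GB left
tape 8: place 175 GB, 25 GB left
tape 9: place 139 GB, 61 GB left
tape 10: place 179 GB, 21 GB left
tape 6: place 103 GB, 8 GB left
tape 11: place 66 GB, 134 GB left
tape 12: place 140 GB, 60 GB left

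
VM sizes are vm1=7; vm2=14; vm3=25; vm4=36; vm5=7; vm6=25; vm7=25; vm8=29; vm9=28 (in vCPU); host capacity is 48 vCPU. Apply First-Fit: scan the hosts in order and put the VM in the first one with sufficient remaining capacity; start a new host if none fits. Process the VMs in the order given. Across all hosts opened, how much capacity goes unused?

92

host 1: place vm1 (7 vCPU), 41 vCPU left
host 1: place vm2 (14 vCPU), 27 vCPU left
host 1: place vm3 (25 vCPU), 2 vCPU left
host 2: place vm4 (36 vCPU), 12 vCPU left
host 2: place vm5 (7 vCPU), 5 vCPU left
host 3: place vm6 (25 vCPU), 23 vCPU left
host 4: place vm7 (25 vCPU), 23 vCPU left
host 5: place vm8 (29 vCPU), 19 vCPU left
host 6: place vm9 (28 vCPU), 20 vCPU left
6 hosts × 48 vCPU = 288 vCPU; used 196 vCPU; unused 92 vCPU.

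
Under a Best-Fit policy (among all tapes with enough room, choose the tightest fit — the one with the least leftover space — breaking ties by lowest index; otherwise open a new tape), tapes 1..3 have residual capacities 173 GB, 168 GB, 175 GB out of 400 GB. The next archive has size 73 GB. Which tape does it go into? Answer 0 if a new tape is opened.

2

Tapes with room: tape 1 (173 GB), tape 2 (168 GB), tape 3 (175 GB).
Tightest fit is tape 2 with 168 GB free.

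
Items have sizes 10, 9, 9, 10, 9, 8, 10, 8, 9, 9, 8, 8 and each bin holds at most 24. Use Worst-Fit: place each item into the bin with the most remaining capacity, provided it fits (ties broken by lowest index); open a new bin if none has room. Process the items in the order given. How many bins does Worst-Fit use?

6 bins

Put 10 in bin 1; 14 remain.
Put 9 in bin 1; 5 remain.
Put 9 in bin 2; 15 remain.
Put 10 in bin 2; 5 remain.
Put 9 in bin 3; 15 remain.
Put 8 in bin 3; 7 remain.
Put 10 in bin 4; 14 remain.
Put 8 in bin 4; 6 remain.
Put 9 in bin 5; 15 remain.
Put 9 in bin 5; 6 remain.
Put 8 in bin 6; 16 remain.
Put 8 in bin 6; 8 remain.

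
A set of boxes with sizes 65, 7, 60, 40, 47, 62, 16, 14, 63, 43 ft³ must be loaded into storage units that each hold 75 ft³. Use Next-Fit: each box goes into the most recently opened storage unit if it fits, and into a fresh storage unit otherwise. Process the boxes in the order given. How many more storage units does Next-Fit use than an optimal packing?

1

Next-Fit: [65,7] [60] [40] [47] [62] [16,14] [63] [43] → 8 storage units.
7 boxes exceed 37.5 ft³ (half the capacity), and no two of those can share a storage unit, so at least 7 storage units are needed.
An optimal packing achieves that bound: [65,7] [63] [62] [60,14] [47,16] [43] [40] → 7 storage units.
Excess: 8 − 7 = 1.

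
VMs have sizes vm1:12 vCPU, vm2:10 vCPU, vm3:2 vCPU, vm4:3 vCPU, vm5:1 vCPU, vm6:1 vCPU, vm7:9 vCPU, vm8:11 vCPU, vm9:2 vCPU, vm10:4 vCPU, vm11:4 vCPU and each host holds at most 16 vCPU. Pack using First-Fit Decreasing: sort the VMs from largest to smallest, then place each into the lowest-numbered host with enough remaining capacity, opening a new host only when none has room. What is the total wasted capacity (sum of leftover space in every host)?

5

Sorted descending: 12, 11, 10, 9, 4, 4, 3, 2, 2, 1, 1.
12 vCPU → host 1 (remaining 4 vCPU)
11 vCPU → host 2 (remaining 5 vCPU)
10 vCPU → host 3 (remaining 6 vCPU)
9 vCPU → host 4 (remaining 7 vCPU)
4 vCPU → host 1 (remaining 0 vCPU)
4 vCPU → host 2 (remaining 1 vCPU)
3 vCPU → host 3 (remaining 3 vCPU)
2 vCPU → host 3 (remaining 1 vCPU)
2 vCPU → host 4 (remaining 5 vCPU)
1 vCPU → host 2 (remaining 0 vCPU)
1 vCPU → host 3 (remaining 0 vCPU)
4 hosts × 16 vCPU = 64 vCPU; used 59 vCPU; unused 5 vCPU.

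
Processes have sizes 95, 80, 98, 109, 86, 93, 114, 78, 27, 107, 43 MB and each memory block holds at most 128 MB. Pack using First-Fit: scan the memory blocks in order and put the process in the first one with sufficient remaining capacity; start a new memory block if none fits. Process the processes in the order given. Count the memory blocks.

memory block 1: place 95 MB, 33 MB left
memory block 2: place 80 MB, 48 MB left
memory block 3: place 98 MB, 30 MB left
memory block 4: place 109 MB, 19 MB left
memory block 5: place 86 MB, 42 MB left
memory block 6: place 93 MB, 35 MB left
memory block 7: place 114 MB, 14 MB left
memory block 8: place 78 MB, 50 MB left
memory block 1: place 27 MB, 6 MB left
memory block 9: place 107 MB, 21 MB left
memory block 2: place 43 MB, 5 MB left

9 memory blocks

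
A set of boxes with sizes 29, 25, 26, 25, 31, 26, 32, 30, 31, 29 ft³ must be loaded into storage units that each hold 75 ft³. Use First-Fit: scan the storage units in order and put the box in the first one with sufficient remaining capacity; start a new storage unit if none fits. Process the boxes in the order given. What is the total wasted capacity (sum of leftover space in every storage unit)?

91

Put 29 ft³ in storage unit 1; 46 ft³ remain.
Put 25 ft³ in storage unit 1; 21 ft³ remain.
Put 26 ft³ in storage unit 2; 49 ft³ remain.
Put 25 ft³ in storage unit 2; 24 ft³ remain.
Put 31 ft³ in storage unit 3; 44 ft³ remain.
Put 26 ft³ in storage unit 3; 18 ft³ remain.
Put 32 ft³ in storage unit 4; 43 ft³ remain.
Put 30 ft³ in storage unit 4; 13 ft³ remain.
Put 31 ft³ in storage unit 5; 44 ft³ remain.
Put 29 ft³ in storage unit 5; 15 ft³ remain.
5 storage units × 75 ft³ = 375 ft³; used 284 ft³; unused 91 ft³.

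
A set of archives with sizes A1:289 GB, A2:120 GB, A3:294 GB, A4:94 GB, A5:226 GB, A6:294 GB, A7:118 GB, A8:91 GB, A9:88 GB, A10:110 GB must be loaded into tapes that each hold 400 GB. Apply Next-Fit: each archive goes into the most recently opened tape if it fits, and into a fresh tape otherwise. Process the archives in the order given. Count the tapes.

Put A1 (289 GB) in tape 1; 111 GB remain.
Put A2 (120 GB) in tape 2; 280 GB remain.
Put A3 (294 GB) in tape 3; 106 GB remain.
Put A4 (94 GB) in tape 3; 12 GB remain.
Put A5 (226 GB) in tape 4; 174 GB remain.
Put A6 (294 GB) in tape 5; 106 GB remain.
Put A7 (118 GB) in tape 6; 282 GB remain.
Put A8 (91 GB) in tape 6; 191 GB remain.
Put A9 (88 GB) in tape 6; 103 GB remain.
Put A10 (110 GB) in tape 7; 290 GB remain.
Final tapes: [289] [120] [294,94] [226] [294] [118,91,88] [110].

7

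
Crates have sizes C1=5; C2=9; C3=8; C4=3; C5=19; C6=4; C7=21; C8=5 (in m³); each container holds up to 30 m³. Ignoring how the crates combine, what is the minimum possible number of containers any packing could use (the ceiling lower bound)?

3 containers

Total size = 5 + 9 + 8 + 3 + 19 + 4 + 21 + 5 = 74 m³.
⌈74 / 30⌉ = 3.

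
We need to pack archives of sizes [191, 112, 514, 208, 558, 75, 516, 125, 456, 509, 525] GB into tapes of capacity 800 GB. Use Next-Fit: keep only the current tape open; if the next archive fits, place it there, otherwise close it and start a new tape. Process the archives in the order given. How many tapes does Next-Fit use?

7

tape 1: place 191 GB, 609 GB left
tape 1: place 112 GB, 497 GB left
tape 2: place 514 GB, 286 GB left
tape 2: place 208 GB, 78 GB left
tape 3: place 558 GB, 242 GB left
tape 3: place 75 GB, 167 GB left
tape 4: place 516 GB, 284 GB left
tape 4: place 125 GB, 159 GB left
tape 5: place 456 GB, 344 GB left
tape 6: place 509 GB, 291 GB left
tape 7: place 525 GB, 275 GB left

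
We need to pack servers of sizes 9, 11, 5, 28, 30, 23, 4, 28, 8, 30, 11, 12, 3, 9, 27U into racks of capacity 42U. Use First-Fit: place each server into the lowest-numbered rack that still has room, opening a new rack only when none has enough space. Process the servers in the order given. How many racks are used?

7

rack 1: place 9U, 33U left
rack 1: place 11U, 22U left
rack 1: place 5U, 17U left
rack 2: place 28U, 14U left
rack 3: place 30U, 12U left
rack 4: place 23U, 19U left
rack 1: place 4U, 13U left
rack 5: place 28U, 14U left
rack 1: place 8U, 5U left
rack 6: place 30U, 12U left
rack 2: place 11U, 3U left
rack 3: place 12U, 0U left
rack 1: place 3U, 2U left
rack 4: place 9U, 10U left
rack 7: place 27U, 15U left
Final racks: [9,11,5,4,8,3] [28,11] [30,12] [23,9] [28] [30] [27].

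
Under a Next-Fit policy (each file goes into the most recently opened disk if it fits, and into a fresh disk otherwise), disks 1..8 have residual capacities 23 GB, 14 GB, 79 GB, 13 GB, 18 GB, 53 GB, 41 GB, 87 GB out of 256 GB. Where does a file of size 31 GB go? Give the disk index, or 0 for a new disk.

Next-Fit only looks at disk 8, which has 87 GB free.
31 GB fits there.

8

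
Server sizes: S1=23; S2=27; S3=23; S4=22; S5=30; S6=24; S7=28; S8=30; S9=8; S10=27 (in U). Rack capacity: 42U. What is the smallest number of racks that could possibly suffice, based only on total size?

Total size = 23 + 27 + 23 + 22 + 30 + 24 + 28 + 30 + 8 + 27 = 242U.
⌈242 / 42⌉ = 6.

6 racks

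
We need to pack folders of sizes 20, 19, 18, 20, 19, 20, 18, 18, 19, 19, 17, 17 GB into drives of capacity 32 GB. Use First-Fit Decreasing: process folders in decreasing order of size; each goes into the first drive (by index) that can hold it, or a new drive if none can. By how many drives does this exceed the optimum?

0

First-Fit Decreasing: [20] [20] [20] [19] [19] [19] [19] [18] [18] [18] [17] [17] → 12 drives.
12 folders exceed 16 GB (half the capacity), and no two of those can share a drive, so at least 12 drives are needed.
So 12 is already optimal.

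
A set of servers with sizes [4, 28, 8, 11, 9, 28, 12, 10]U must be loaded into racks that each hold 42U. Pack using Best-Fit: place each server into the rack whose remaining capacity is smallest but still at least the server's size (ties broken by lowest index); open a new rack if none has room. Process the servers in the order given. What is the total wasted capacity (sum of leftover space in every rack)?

4U → rack 1 (remaining 38U)
28U → rack 1 (remaining 10U)
8U → rack 1 (remaining 2U)
11U → rack 2 (remaining 31U)
9U → rack 2 (remaining 22U)
28U → rack 3 (remaining 14U)
12U → rack 3 (remaining 2U)
10U → rack 2 (remaining 12U)
3 racks × 42U = 126U; used 110U; unused 16U.

16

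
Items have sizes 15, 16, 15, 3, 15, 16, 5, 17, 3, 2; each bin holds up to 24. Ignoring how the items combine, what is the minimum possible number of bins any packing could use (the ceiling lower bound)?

5 bins

Total size = 15 + 16 + 15 + 3 + 15 + 16 + 5 + 17 + 3 + 2 = 107.
⌈107 / 24⌉ = 5.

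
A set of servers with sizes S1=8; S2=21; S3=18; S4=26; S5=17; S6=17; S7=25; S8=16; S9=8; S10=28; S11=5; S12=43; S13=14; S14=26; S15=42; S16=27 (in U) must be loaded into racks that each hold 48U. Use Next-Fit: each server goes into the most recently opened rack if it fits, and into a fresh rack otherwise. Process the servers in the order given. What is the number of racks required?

S1 (8U) → rack 1 (remaining 40U)
S2 (21U) → rack 1 (remaining 19U)
S3 (18U) → rack 1 (remaining 1U)
S4 (26U) → rack 2 (remaining 22U)
S5 (17U) → rack 2 (remaining 5U)
S6 (17U) → rack 3 (remaining 31U)
S7 (25U) → rack 3 (remaining 6U)
S8 (16U) → rack 4 (remaining 32U)
S9 (8U) → rack 4 (remaining 24U)
S10 (28U) → rack 5 (remaining 20U)
S11 (5U) → rack 5 (remaining 15U)
S12 (43U) → rack 6 (remaining 5U)
S13 (14U) → rack 7 (remaining 34U)
S14 (26U) → rack 7 (remaining 8U)
S15 (42U) → rack 8 (remaining 6U)
S16 (27U) → rack 9 (remaining 21U)

9 racks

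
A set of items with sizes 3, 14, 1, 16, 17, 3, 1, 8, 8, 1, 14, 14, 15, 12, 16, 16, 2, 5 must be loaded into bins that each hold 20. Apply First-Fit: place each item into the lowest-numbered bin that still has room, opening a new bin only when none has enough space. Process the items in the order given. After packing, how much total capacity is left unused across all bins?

34

bin 1: place 3, 17 left
bin 1: place 14, 3 left
bin 1: place 1, 2 left
bin 2: place 16, 4 left
bin 3: place 17, 3 left
bin 2: place 3, 1 left
bin 1: place 1, 1 left
bin 4: place 8, 12 left
bin 4: place 8, 4 left
bin 1: place 1, 0 left
bin 5: place 14, 6 left
bin 6: place 14, 6 left
bin 7: place 15, 5 left
bin 8: place 12, 8 left
bin 9: place 16, 4 left
bin 10: place 16, 4 left
bin 3: place 2, 1 left
bin 5: place 5, 1 left
10 bins × 20 = 200; used 166; unused 34.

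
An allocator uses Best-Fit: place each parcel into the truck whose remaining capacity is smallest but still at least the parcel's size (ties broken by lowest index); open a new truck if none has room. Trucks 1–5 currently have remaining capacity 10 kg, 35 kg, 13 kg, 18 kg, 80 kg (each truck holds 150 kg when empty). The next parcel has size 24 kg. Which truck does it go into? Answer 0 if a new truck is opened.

2

Trucks with room: truck 2 (35 kg), truck 5 (80 kg).
Tightest fit is truck 2 with 35 kg free.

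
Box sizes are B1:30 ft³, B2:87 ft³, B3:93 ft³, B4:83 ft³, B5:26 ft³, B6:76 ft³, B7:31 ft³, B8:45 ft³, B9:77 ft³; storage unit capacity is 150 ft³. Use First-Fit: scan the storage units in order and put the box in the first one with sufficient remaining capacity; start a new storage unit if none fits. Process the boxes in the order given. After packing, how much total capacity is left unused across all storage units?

202

B1 (30 ft³) → storage unit 1 (remaining 120 ft³)
B2 (87 ft³) → storage unit 1 (remaining 33 ft³)
B3 (93 ft³) → storage unit 2 (remaining 57 ft³)
B4 (83 ft³) → storage unit 3 (remaining 67 ft³)
B5 (26 ft³) → storage unit 1 (remaining 7 ft³)
B6 (76 ft³) → storage unit 4 (remaining 74 ft³)
B7 (31 ft³) → storage unit 2 (remaining 26 ft³)
B8 (45 ft³) → storage unit 3 (remaining 22 ft³)
B9 (77 ft³) → storage unit 5 (remaining 73 ft³)
5 storage units × 150 ft³ = 750 ft³; used 548 ft³; unused 202 ft³.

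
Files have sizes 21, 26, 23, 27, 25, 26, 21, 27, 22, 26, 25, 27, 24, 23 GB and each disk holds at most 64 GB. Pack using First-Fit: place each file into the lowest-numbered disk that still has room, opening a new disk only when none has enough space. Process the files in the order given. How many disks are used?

7

21 GB → disk 1 (remaining 43 GB)
26 GB → disk 1 (remaining 17 GB)
23 GB → disk 2 (remaining 41 GB)
27 GB → disk 2 (remaining 14 GB)
25 GB → disk 3 (remaining 39 GB)
26 GB → disk 3 (remaining 13 GB)
21 GB → disk 4 (remaining 43 GB)
27 GB → disk 4 (remaining 16 GB)
22 GB → disk 5 (remaining 42 GB)
26 GB → disk 5 (remaining 16 GB)
25 GB → disk 6 (remaining 39 GB)
27 GB → disk 6 (remaining 12 GB)
24 GB → disk 7 (remaining 40 GB)
23 GB → disk 7 (remaining 17 GB)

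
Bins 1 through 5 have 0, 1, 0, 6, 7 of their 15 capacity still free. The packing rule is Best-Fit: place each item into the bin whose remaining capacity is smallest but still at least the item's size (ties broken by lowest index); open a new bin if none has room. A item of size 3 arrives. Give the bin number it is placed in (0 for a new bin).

4

Bins with room: bin 4 (6), bin 5 (7).
Tightest fit is bin 4 with 6 free.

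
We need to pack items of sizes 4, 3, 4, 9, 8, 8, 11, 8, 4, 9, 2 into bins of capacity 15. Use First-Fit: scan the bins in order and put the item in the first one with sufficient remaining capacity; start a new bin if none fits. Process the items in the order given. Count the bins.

Put 4 in bin 1; 11 remain.
Put 3 in bin 1; 8 remain.
Put 4 in bin 1; 4 remain.
Put 9 in bin 2; 6 remain.
Put 8 in bin 3; 7 remain.
Put 8 in bin 4; 7 remain.
Put 11 in bin 5; 4 remain.
Put 8 in bin 6; 7 remain.
Put 4 in bin 1; 0 remain.
Put 9 in bin 7; 6 remain.
Put 2 in bin 2; 4 remain.

7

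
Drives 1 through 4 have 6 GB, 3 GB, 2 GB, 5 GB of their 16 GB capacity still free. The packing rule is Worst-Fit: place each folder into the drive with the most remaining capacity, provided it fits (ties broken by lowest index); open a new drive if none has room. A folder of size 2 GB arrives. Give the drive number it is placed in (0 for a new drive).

Drives with room: drive 1 (6 GB), drive 2 (3 GB), drive 3 (2 GB), drive 4 (5 GB).
Most room is drive 1 with 6 GB free.

1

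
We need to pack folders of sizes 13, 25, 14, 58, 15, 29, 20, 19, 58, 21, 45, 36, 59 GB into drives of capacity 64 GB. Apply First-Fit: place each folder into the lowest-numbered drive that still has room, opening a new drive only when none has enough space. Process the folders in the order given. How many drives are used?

8

13 GB → drive 1 (remaining 51 GB)
25 GB → drive 1 (remaining 26 GB)
14 GB → drive 1 (remaining 12 GB)
58 GB → drive 2 (remaining 6 GB)
15 GB → drive 3 (remaining 49 GB)
29 GB → drive 3 (remaining 20 GB)
20 GB → drive 3 (remaining 0 GB)
19 GB → drive 4 (remaining 45 GB)
58 GB → drive 5 (remaining 6 GB)
21 GB → drive 4 (remaining 24 GB)
45 GB → drive 6 (remaining 19 GB)
36 GB → drive 7 (remaining 28 GB)
59 GB → drive 8 (remaining 5 GB)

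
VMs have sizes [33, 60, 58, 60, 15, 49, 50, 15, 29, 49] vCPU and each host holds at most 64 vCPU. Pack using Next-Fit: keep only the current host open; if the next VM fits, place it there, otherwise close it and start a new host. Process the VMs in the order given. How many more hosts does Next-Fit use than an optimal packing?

1

Next-Fit: [33] [60] [58] [60] [15,49] [50] [15,29] [49] → 8 hosts.
Total size 418 vCPU; any packing needs at least ⌈418/64⌉ = 7 hosts.
An optimal packing achieves that bound: [60] [60] [58] [50] [49,15] [49,15] [33,29] → 7 hosts.
Excess: 8 − 7 = 1.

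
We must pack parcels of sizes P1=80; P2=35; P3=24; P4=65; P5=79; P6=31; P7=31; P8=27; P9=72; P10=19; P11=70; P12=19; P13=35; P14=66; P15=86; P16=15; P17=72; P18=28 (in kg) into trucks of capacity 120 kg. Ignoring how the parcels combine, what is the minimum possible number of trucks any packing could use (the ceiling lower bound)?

8 trucks

Total size = 80 + 35 + 24 + 65 + 79 + 31 + 31 + 27 + 72 + 19 + 70 + 19 + 35 + 66 + 86 + 15 + 72 + 28 = 854 kg.
⌈854 / 120⌉ = 8.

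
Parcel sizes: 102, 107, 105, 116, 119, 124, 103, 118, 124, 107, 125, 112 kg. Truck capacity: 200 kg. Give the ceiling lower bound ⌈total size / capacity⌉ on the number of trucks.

7 trucks

Total size = 102 + 107 + 105 + 116 + 119 + 124 + 103 + 118 + 124 + 107 + 125 + 112 = 1362 kg.
⌈1362 / 200⌉ = 7.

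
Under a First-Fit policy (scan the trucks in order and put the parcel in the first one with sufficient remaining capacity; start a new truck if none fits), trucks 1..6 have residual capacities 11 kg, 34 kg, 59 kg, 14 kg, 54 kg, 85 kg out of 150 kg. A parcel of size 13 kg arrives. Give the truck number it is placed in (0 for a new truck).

Trucks with room: truck 2 (34 kg), truck 3 (59 kg), truck 4 (14 kg), truck 5 (54 kg), truck 6 (85 kg).
The first with room is truck 2.

2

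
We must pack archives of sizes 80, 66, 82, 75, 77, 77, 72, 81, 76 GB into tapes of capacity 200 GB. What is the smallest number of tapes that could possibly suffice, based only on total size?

Total size = 80 + 66 + 82 + 75 + 77 + 77 + 72 + 81 + 76 = 686 GB.
⌈686 / 200⌉ = 4.

4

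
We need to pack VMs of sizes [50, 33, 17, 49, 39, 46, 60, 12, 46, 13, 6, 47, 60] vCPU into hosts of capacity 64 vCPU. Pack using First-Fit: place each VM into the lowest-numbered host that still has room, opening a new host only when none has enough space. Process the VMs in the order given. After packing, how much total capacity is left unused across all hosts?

50 vCPU → host 1 (remaining 14 vCPU)
33 vCPU → host 2 (remaining 31 vCPU)
17 vCPU → host 2 (remaining 14 vCPU)
49 vCPU → host 3 (remaining 15 vCPU)
39 vCPU → host 4 (remaining 25 vCPU)
46 vCPU → host 5 (remaining 18 vCPU)
60 vCPU → host 6 (remaining 4 vCPU)
12 vCPU → host 1 (remaining 2 vCPU)
46 vCPU → host 7 (remaining 18 vCPU)
13 vCPU → host 2 (remaining 1 vCPU)
6 vCPU → host 3 (remaining 9 vCPU)
47 vCPU → host 8 (remaining 17 vCPU)
60 vCPU → host 9 (remaining 4 vCPU)
9 hosts × 64 vCPU = 576 vCPU; used 478 vCPU; unused 98 vCPU.

98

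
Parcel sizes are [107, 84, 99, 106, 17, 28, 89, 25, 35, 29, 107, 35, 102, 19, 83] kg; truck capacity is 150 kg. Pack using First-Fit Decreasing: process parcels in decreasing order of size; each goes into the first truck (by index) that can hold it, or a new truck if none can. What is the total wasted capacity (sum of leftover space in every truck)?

235

Sorted descending: 107, 107, 106, 102, 99, 89, 84, 83, 35, 35, 29, 28, 25, 19, 17.
truck 1: place 107 kg, 43 kg left
truck 2: place 107 kg, 43 kg left
truck 3: place 106 kg, 44 kg left
truck 4: place 102 kg, 48 kg left
truck 5: place 99 kg, 51 kg left
truck 6: place 89 kg, 61 kg left
truck 7: place 84 kg, 66 kg left
truck 8: place 83 kg, 67 kg left
truck 1: place 35 kg, 8 kg left
truck 2: place 35 kg, 8 kg left
truck 3: place 29 kg, 15 kg left
truck 4: place 28 kg, 20 kg left
truck 5: place 25 kg, 26 kg left
truck 4: place 19 kg, 1 kg left
truck 5: place 17 kg, 9 kg left
8 trucks × 150 kg = 1200 kg; used 965 kg; unused 235 kg.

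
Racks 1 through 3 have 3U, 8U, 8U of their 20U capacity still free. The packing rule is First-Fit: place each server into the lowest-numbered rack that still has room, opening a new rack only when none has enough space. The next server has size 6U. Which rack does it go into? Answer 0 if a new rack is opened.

2

Racks with room: rack 2 (8U), rack 3 (8U).
The first with room is rack 2.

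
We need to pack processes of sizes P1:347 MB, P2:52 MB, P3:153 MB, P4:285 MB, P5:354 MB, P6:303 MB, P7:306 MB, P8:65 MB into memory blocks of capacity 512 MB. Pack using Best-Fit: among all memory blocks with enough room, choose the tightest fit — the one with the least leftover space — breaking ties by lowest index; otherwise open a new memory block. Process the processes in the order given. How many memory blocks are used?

5 memory blocks

P1 (347 MB) → memory block 1 (remaining 165 MB)
P2 (52 MB) → memory block 1 (remaining 113 MB)
P3 (153 MB) → memory block 2 (remaining 359 MB)
P4 (285 MB) → memory block 2 (remaining 74 MB)
P5 (354 MB) → memory block 3 (remaining 158 MB)
P6 (303 MB) → memory block 4 (remaining 209 MB)
P7 (306 MB) → memory block 5 (remaining 206 MB)
P8 (65 MB) → memory block 2 (remaining 9 MB)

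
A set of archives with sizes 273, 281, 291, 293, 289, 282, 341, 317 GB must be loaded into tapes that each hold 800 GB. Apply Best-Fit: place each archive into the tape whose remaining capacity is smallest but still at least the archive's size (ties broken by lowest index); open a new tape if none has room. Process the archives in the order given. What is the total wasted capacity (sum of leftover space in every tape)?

833

273 GB → tape 1 (remaining 527 GB)
281 GB → tape 1 (remaining 246 GB)
291 GB → tape 2 (remaining 509 GB)
293 GB → tape 2 (remaining 216 GB)
289 GB → tape 3 (remaining 511 GB)
282 GB → tape 3 (remaining 229 GB)
341 GB → tape 4 (remaining 459 GB)
317 GB → tape 4 (remaining 142 GB)
4 tapes × 800 GB = 3200 GB; used 2367 GB; unused 833 GB.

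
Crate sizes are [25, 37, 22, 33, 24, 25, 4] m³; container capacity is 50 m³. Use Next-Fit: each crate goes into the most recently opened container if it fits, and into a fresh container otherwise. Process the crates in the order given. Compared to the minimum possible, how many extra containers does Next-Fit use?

2

Next-Fit: [25] [37] [22] [33] [24,25] [4] → 6 containers.
Total size 170 m³; any packing needs at least ⌈170/50⌉ = 4 containers.
An optimal packing achieves that bound: [37,4] [33] [25,25] [24,22] → 4 containers.
Excess: 6 − 4 = 2.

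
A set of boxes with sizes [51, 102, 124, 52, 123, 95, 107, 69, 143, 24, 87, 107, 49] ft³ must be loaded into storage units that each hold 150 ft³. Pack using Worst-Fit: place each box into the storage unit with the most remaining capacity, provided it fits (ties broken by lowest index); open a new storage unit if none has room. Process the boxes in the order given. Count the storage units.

10 storage units

51 ft³ → storage unit 1 (remaining 99 ft³)
102 ft³ → storage unit 2 (remaining 48 ft³)
124 ft³ → storage unit 3 (remaining 26 ft³)
52 ft³ → storage unit 1 (remaining 47 ft³)
123 ft³ → storage unit 4 (remaining 27 ft³)
95 ft³ → storage unit 5 (remaining 55 ft³)
107 ft³ → storage unit 6 (remaining 43 ft³)
69 ft³ → storage unit 7 (remaining 81 ft³)
143 ft³ → storage unit 8 (remaining 7 ft³)
24 ft³ → storage unit 7 (remaining 57 ft³)
87 ft³ → storage unit 9 (remaining 63 ft³)
107 ft³ → storage unit 10 (remaining 43 ft³)
49 ft³ → storage unit 9 (remaining 14 ft³)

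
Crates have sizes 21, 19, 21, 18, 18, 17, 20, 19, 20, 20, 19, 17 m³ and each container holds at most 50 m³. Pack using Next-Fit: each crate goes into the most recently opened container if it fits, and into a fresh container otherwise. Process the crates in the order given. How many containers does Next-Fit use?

21 m³ → container 1 (remaining 29 m³)
19 m³ → container 1 (remaining 10 m³)
21 m³ → container 2 (remaining 29 m³)
18 m³ → container 2 (remaining 11 m³)
18 m³ → container 3 (remaining 32 m³)
17 m³ → container 3 (remaining 15 m³)
20 m³ → container 4 (remaining 30 m³)
19 m³ → container 4 (remaining 11 m³)
20 m³ → container 5 (remaining 30 m³)
20 m³ → container 5 (remaining 10 m³)
19 m³ → container 6 (remaining 31 m³)
17 m³ → container 6 (remaining 14 m³)
Final containers: [21,19] [21,18] [18,17] [20,19] [20,20] [19,17].

6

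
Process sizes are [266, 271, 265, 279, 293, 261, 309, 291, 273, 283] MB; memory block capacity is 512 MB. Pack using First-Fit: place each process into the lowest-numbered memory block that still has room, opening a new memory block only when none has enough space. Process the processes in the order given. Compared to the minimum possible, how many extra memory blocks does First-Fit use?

First-Fit: [266] [271] [265] [279] [293] [261] [309] [291] [273] [283] → 10 memory blocks.
10 processes exceed 256 MB (half the capacity), and no two of those can share a memory block, so at least 10 memory blocks are needed.
So 10 is already optimal.

0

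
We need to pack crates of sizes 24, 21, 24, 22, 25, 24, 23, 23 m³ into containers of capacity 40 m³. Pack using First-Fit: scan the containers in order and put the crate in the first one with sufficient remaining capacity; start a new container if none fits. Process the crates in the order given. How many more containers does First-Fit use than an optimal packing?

First-Fit: [24] [21] [24] [22] [25] [24] [23] [23] → 8 containers.
8 crates exceed 20 m³ (half the capacity), and no two of those can share a container, so at least 8 containers are needed.
So 8 is already optimal.

0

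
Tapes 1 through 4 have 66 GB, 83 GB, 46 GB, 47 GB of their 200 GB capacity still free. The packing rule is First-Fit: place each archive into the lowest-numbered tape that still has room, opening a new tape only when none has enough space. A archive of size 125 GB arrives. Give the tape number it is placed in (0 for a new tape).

No tape has ≥ 125 GB free, so a new tape is opened.

0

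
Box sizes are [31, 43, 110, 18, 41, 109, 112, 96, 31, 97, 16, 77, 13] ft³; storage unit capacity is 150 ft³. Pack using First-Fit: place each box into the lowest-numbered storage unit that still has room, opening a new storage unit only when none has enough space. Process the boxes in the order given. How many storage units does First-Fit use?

7

storage unit 1: place 31 ft³, 119 ft³ left
storage unit 1: place 43 ft³, 76 ft³ left
storage unit 2: place 110 ft³, 40 ft³ left
storage unit 1: place 18 ft³, 58 ft³ left
storage unit 1: place 41 ft³, 17 ft³ left
storage unit 3: place 109 ft³, 41 ft³ left
storage unit 4: place 112 ft³, 38 ft³ left
storage unit 5: place 96 ft³, 54 ft³ left
storage unit 2: place 31 ft³, 9 ft³ left
storage unit 6: place 97 ft³, 53 ft³ left
storage unit 1: place 16 ft³, 1 ft³ left
storage unit 7: place 77 ft³, 73 ft³ left
storage unit 3: place 13 ft³, 28 ft³ left
Final storage units: [31,43,18,41,16] [110,31] [109,13] [112] [96] [97] [77].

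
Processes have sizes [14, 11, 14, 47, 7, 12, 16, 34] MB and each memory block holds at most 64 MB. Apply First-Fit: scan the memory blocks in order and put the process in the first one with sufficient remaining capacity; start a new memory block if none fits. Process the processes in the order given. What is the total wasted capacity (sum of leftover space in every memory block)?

Put 14 MB in memory block 1; 50 MB remain.
Put 11 MB in memory block 1; 39 MB remain.
Put 14 MB in memory block 1; 25 MB remain.
Put 47 MB in memory block 2; 17 MB remain.
Put 7 MB in memory block 1; 18 MB remain.
Put 12 MB in memory block 1; 6 MB remain.
Put 16 MB in memory block 2; 1 MB remain.
Put 34 MB in memory block 3; 30 MB remain.
3 memory blocks × 64 MB = 192 MB; used 155 MB; unused 37 MB.

37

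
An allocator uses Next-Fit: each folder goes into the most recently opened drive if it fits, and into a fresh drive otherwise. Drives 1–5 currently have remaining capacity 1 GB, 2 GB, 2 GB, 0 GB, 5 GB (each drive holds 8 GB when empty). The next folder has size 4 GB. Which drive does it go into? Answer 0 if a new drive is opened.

5

Next-Fit only looks at drive 5, which has 5 GB free.
4 GB fits there.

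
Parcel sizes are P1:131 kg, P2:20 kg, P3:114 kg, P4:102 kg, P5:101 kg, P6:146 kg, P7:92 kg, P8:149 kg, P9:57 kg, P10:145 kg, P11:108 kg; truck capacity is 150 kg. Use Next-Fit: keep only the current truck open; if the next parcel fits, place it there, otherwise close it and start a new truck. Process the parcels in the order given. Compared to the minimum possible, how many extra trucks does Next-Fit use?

Next-Fit: [131] [20,114] [102] [101] [146] [92] [149] [57] [145] [108] → 10 trucks.
9 parcels exceed 75 kg (half the capacity), and no two of those can share a truck, so at least 9 trucks are needed.
An optimal packing achieves that bound: [149] [146] [145] [131] [114,20] [108] [102] [101] [92,57] → 9 trucks.
Excess: 10 − 9 = 1.

1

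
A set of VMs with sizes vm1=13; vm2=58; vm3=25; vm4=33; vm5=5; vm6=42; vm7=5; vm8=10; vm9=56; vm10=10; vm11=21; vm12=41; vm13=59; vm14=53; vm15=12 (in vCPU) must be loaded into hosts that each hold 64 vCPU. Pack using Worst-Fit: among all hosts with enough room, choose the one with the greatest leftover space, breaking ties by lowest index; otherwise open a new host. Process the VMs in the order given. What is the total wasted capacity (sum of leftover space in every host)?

vm1 (13 vCPU) → host 1 (remaining 51 vCPU)
vm2 (58 vCPU) → host 2 (remaining 6 vCPU)
vm3 (25 vCPU) → host 1 (remaining 26 vCPU)
vm4 (33 vCPU) → host 3 (remaining 31 vCPU)
vm5 (5 vCPU) → host 3 (remaining 26 vCPU)
vm6 (42 vCPU) → host 4 (remaining 22 vCPU)
vm7 (5 vCPU) → host 1 (remaining 21 vCPU)
vm8 (10 vCPU) → host 3 (remaining 16 vCPU)
vm9 (56 vCPU) → host 5 (remaining 8 vCPU)
vm10 (10 vCPU) → host 4 (remaining 12 vCPU)
vm11 (21 vCPU) → host 1 (remaining 0 vCPU)
vm12 (41 vCPU) → host 6 (remaining 23 vCPU)
vm13 (59 vCPU) → host 7 (remaining 5 vCPU)
vm14 (53 vCPU) → host 8 (remaining 11 vCPU)
vm15 (12 vCPU) → host 6 (remaining 11 vCPU)
8 hosts × 64 vCPU = 512 vCPU; used 443 vCPU; unused 69 vCPU.

69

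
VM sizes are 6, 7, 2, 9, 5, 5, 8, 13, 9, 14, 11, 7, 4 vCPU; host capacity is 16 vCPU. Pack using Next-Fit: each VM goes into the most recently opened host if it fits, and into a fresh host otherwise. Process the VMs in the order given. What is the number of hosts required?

8 hosts

host 1: place 6 vCPU, 10 vCPU left
host 1: place 7 vCPU, 3 vCPU left
host 1: place 2 vCPU, 1 vCPU left
host 2: place 9 vCPU, 7 vCPU left
host 2: place 5 vCPU, 2 vCPU left
host 3: place 5 vCPU, 11 vCPU left
host 3: place 8 vCPU, 3 vCPU left
host 4: place 13 vCPU, 3 vCPU left
host 5: place 9 vCPU, 7 vCPU left
host 6: place 14 vCPU, 2 vCPU left
host 7: place 11 vCPU, 5 vCPU left
host 8: place 7 vCPU, 9 vCPU left
host 8: place 4 vCPU, 5 vCPU left
Final hosts: [6,7,2] [9,5] [5,8] [13] [9] [14] [11] [7,4].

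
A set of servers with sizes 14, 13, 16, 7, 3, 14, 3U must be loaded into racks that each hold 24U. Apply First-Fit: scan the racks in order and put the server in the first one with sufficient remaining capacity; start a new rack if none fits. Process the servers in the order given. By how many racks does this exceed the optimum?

First-Fit: [14,7,3] [13,3] [16] [14] → 4 racks.
4 servers exceed 12U (half the capacity), and no two of those can share a rack, so at least 4 racks are needed.
So 4 is already optimal.

0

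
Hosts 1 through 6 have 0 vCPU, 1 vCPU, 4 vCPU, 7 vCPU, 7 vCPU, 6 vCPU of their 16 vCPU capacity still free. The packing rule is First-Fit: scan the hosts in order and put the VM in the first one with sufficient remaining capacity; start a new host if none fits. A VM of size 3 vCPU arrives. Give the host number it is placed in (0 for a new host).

3

Hosts with room: host 3 (4 vCPU), host 4 (7 vCPU), host 5 (7 vCPU), host 6 (6 vCPU).
The first with room is host 3.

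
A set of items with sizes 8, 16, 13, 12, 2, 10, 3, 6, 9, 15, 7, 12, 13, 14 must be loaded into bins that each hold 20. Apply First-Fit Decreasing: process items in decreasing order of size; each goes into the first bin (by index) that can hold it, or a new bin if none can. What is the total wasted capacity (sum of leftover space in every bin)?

20

Sorted descending: 16, 15, 14, 13, 13, 12, 12, 10, 9, 8, 7, 6, 3, 2.
bin 1: place 16, 4 left
bin 2: place 15, 5 left
bin 3: place 14, 6 left
bin 4: place 13, 7 left
bin 5: place 13, 7 left
bin 6: place 12, 8 left
bin 7: place 12, 8 left
bin 8: place 10, 10 left
bin 8: place 9, 1 left
bin 6: place 8, 0 left
bin 4: place 7, 0 left
bin 3: place 6, 0 left
bin 1: place 3, 1 left
bin 2: place 2, 3 left
8 bins × 20 = 160; used 140; unused 20.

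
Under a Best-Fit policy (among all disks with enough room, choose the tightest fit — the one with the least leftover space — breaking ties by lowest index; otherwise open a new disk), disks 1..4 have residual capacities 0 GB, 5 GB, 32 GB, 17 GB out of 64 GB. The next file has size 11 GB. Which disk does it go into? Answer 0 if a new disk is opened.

4

Disks with room: disk 3 (32 GB), disk 4 (17 GB).
Tightest fit is disk 4 with 17 GB free.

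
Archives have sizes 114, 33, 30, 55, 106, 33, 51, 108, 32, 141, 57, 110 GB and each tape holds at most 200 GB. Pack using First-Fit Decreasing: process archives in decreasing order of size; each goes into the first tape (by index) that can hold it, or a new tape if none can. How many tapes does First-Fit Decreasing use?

5

Sorted descending: 141, 114, 110, 108, 106, 57, 55, 51, 33, 33, 32, 30.
tape 1: place 141 GB, 59 GB left
tape 2: place 114 GB, 86 GB left
tape 3: place 110 GB, 90 GB left
tape 4: place 108 GB, 92 GB left
tape 5: place 106 GB, 94 GB left
tape 1: place 57 GB, 2 GB left
tape 2: place 55 GB, 31 GB left
tape 3: place 51 GB, 39 GB left
tape 3: place 33 GB, 6 GB left
tape 4: place 33 GB, 59 GB left
tape 4: place 32 GB, 27 GB left
tape 2: place 30 GB, 1 GB left
Final tapes: [141,57] [114,55,30] [110,51,33] [108,33,32] [106].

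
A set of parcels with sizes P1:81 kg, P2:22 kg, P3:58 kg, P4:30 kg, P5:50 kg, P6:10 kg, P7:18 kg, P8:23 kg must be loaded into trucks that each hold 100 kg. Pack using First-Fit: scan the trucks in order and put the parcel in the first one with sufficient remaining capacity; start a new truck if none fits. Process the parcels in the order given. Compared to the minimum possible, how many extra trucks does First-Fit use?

First-Fit: [81,10] [22,58,18] [30,50] [23] → 4 trucks.
Total size 292 kg; any packing needs at least ⌈292/100⌉ = 3 trucks.
An optimal packing achieves that bound: [81,18] [58,30,10] [50,23,22] → 3 trucks.
Excess: 4 − 3 = 1.

1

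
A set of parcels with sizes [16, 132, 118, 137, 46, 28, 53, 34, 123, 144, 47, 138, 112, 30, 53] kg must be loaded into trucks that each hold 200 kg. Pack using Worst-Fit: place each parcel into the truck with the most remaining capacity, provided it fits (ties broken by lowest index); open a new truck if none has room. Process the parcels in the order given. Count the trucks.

Put 16 kg in truck 1; 184 kg remain.
Put 132 kg in truck 1; 52 kg remain.
Put 118 kg in truck 2; 82 kg remain.
Put 137 kg in truck 3; 63 kg remain.
Put 46 kg in truck 2; 36 kg remain.
Put 28 kg in truck 3; 35 kg remain.
Put 53 kg in truck 4; 147 kg remain.
Put 34 kg in truck 4; 113 kg remain.
Put 123 kg in truck 5; 77 kg remain.
Put 144 kg in truck 6; 56 kg remain.
Put 47 kg in truck 4; 66 kg remain.
Put 138 kg in truck 7; 62 kg remain.
Put 112 kg in truck 8; 88 kg remain.
Put 30 kg in truck 8; 58 kg remain.
Put 53 kg in truck 5; 24 kg remain.

8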